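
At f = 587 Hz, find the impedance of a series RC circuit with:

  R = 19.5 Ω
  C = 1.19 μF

Step 1 — Angular frequency: ω = 2π·f = 2π·587 = 3688 rad/s.
Step 2 — Component impedances:
  R: Z = R = 19.5 Ω
  C: Z = 1/(jωC) = -j/(ω·C) = 0 - j227.8 Ω
Step 3 — Series combination: Z_total = R + C = 19.5 - j227.8 Ω = 228.7∠-85.1° Ω.

Z = 19.5 - j227.8 Ω = 228.7∠-85.1° Ω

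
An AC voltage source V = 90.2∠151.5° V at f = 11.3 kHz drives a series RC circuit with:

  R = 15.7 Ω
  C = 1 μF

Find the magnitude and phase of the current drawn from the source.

Step 1 — Angular frequency: ω = 2π·f = 2π·1.13e+04 = 7.1e+04 rad/s.
Step 2 — Component impedances:
  R: Z = R = 15.7 Ω
  C: Z = 1/(jωC) = -j/(ω·C) = 0 - j14.08 Ω
Step 3 — Series combination: Z_total = R + C = 15.7 - j14.08 Ω = 21.09∠-41.9° Ω.
Step 4 — Source phasor: V = 90.2∠151.5° V = -79.27 + j43.04 V.
Step 5 — Ohm's law: I = V / Z_total = (-79.27 + j43.04) / (15.7 - j14.08) = -4.16 - j0.9907 A.
Step 6 — Convert to polar: |I| = 4.277 A, ∠I = -166.6°.

I = 4.277∠-166.6° A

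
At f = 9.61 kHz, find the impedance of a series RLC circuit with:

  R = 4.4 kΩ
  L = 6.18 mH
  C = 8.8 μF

Step 1 — Angular frequency: ω = 2π·f = 2π·9610 = 6.038e+04 rad/s.
Step 2 — Component impedances:
  R: Z = R = 4400 Ω
  L: Z = jωL = j·6.038e+04·0.00618 = 0 + j373.2 Ω
  C: Z = 1/(jωC) = -j/(ω·C) = 0 - j1.882 Ω
Step 3 — Series combination: Z_total = R + L + C = 4400 + j371.3 Ω = 4416∠4.8° Ω.

Z = 4400 + j371.3 Ω = 4416∠4.8° Ω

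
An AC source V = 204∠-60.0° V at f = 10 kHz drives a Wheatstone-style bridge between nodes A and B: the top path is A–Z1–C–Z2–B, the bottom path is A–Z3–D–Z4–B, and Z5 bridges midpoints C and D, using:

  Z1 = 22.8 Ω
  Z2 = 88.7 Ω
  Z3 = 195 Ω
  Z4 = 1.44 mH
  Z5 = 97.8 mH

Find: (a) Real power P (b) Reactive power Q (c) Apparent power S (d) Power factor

Step 1 — Angular frequency: ω = 2π·f = 2π·1e+04 = 6.283e+04 rad/s.
Step 2 — Component impedances:
  Z1: Z = R = 22.8 Ω
  Z2: Z = R = 88.7 Ω
  Z3: Z = R = 195 Ω
  Z4: Z = jωL = j·6.283e+04·0.00144 = 0 + j90.48 Ω
  Z5: Z = jωL = j·6.283e+04·0.0978 = 0 + j6145 Ω
Step 3 — Bridge requires nodal analysis (the Z5 bridge couples midpoints C and D, so the two paths cannot be reduced to a simple series/parallel combination). Setting node B to ground and injecting 1 A at node A, the 3-node admittance system at A, C, D solves to V_A = Z_AB = 74.53 + j11.35 Ω = 75.39∠8.7° Ω.
Step 4 — Source phasor: V = 204∠-60.0° V = 102 - j176.7 V.
Step 5 — Current: I = V / Z = 0.9848 - j2.52 A = 2.706∠-68.7° A.
Step 6 — Complex power: S = V·I* = 545.7 + j83.09 VA.
Step 7 — Real power: P = Re(S) = 545.7 W.
Step 8 — Reactive power: Q = Im(S) = 83.09 VAR.
Step 9 — Apparent power: |S| = 552 VA.
Step 10 — Power factor: PF = P/|S| = 0.9886 (lagging).

(a) P = 545.7 W  (b) Q = 83.09 VAR  (c) S = 552 VA  (d) PF = 0.9886 (lagging)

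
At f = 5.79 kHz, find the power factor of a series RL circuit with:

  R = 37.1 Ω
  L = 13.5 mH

Step 1 — Angular frequency: ω = 2π·f = 2π·5790 = 3.638e+04 rad/s.
Step 2 — Component impedances:
  R: Z = R = 37.1 Ω
  L: Z = jωL = j·3.638e+04·0.0135 = 0 + j491.1 Ω
Step 3 — Series combination: Z_total = R + L = 37.1 + j491.1 Ω = 492.5∠85.7° Ω.
Step 4 — Power factor: PF = cos(φ) = Re(Z)/|Z| = 37.1/492.5 = 0.07533.
Step 5 — Type: Im(Z) = 491.1 ⇒ lagging (phase φ = 85.7°).

PF = 0.07533 (lagging, φ = 85.7°)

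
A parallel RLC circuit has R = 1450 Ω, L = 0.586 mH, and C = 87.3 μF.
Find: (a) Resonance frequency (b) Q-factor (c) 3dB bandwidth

Step 1 — Resonance: ω₀ = 1/√(LC) = 1/√(0.000586·8.73e-05) = 4421 rad/s.
Step 2 — f₀ = ω₀/(2π) = 703.7 Hz.
Step 3 — Parallel Q: Q = R/(ω₀L) = 1450/(4421·0.000586) = 559.7.
Step 4 — Bandwidth: Δω = ω₀/Q = 7.9 rad/s; BW = Δω/(2π) = 1.257 Hz.

(a) f₀ = 703.7 Hz  (b) Q = 559.7  (c) BW = 1.257 Hz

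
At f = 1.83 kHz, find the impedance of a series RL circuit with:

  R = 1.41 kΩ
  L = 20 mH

Step 1 — Angular frequency: ω = 2π·f = 2π·1830 = 1.15e+04 rad/s.
Step 2 — Component impedances:
  R: Z = R = 1410 Ω
  L: Z = jωL = j·1.15e+04·0.02 = 0 + j230 Ω
Step 3 — Series combination: Z_total = R + L = 1410 + j230 Ω = 1429∠9.3° Ω.

Z = 1410 + j230 Ω = 1429∠9.3° Ω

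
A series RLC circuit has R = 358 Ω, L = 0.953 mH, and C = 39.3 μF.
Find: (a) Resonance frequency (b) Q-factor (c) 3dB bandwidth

Step 1 — Resonance: ω₀ = 1/√(LC) = 1/√(0.000953·3.93e-05) = 5167 rad/s.
Step 2 — f₀ = ω₀/(2π) = 822.4 Hz.
Step 3 — Series Q: Q = ω₀L/R = 5167·0.000953/358 = 0.01376.
Step 4 — Bandwidth: Δω = ω₀/Q = 3.757e+05 rad/s; BW = Δω/(2π) = 5.979e+04 Hz.

(a) f₀ = 822.4 Hz  (b) Q = 0.01376  (c) BW = 5.979e+04 Hz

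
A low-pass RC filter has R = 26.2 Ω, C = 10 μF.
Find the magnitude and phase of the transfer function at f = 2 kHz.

Step 1 — Angular frequency: ω = 2π·2000 = 1.257e+04 rad/s.
Step 2 — Transfer function: H(jω) = 1/(1 + jωRC).
Step 3 — Denominator: 1 + jωRC = 1 + j·1.257e+04·26.2·1e-05 = 1 + j3.292.
Step 4 — H = 0.08446 - j0.2781.
Step 5 — Magnitude: |H| = 0.2906 (-10.7 dB); phase: φ = -73.1°.

|H| = 0.2906 (-10.7 dB), φ = -73.1°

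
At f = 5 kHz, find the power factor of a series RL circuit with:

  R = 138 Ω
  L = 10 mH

Step 1 — Angular frequency: ω = 2π·f = 2π·5000 = 3.142e+04 rad/s.
Step 2 — Component impedances:
  R: Z = R = 138 Ω
  L: Z = jωL = j·3.142e+04·0.01 = 0 + j314.2 Ω
Step 3 — Series combination: Z_total = R + L = 138 + j314.2 Ω = 343.1∠66.3° Ω.
Step 4 — Power factor: PF = cos(φ) = Re(Z)/|Z| = 138/343.1 = 0.4022.
Step 5 — Type: Im(Z) = 314.2 ⇒ lagging (phase φ = 66.3°).

PF = 0.4022 (lagging, φ = 66.3°)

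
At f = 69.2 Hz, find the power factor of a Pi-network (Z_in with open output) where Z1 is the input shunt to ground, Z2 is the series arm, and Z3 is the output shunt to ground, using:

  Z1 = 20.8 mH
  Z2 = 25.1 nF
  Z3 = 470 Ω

Step 1 — Angular frequency: ω = 2π·f = 2π·69.2 = 434.8 rad/s.
Step 2 — Component impedances:
  Z1: Z = jωL = j·434.8·0.0208 = 0 + j9.044 Ω
  Z2: Z = 1/(jωC) = -j/(ω·C) = 0 - j9.163e+04 Ω
  Z3: Z = R = 470 Ω
Step 3 — With open output, the series arm Z2 and the output shunt Z3 appear in series to ground: Z2 + Z3 = 470 - j9.163e+04 Ω.
Step 4 — Parallel with input shunt Z1: Z_in = Z1 || (Z2 + Z3) = 4.579e-06 + j9.045 Ω = 9.045∠90.0° Ω.
Step 5 — Power factor: PF = cos(φ) = Re(Z)/|Z| = 4.5792e-06/9.0447 = 5.063e-07.
Step 6 — Type: Im(Z) = 9.045 ⇒ lagging (phase φ = 90.0°).

PF = 5.063e-07 (lagging, φ = 90.0°)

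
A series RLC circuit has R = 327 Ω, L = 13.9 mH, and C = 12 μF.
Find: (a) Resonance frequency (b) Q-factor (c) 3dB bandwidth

Step 1 — Resonance condition Im(Z)=0 gives ω₀ = 1/√(LC).
Step 2 — ω₀ = 1/√(0.0139·1.2e-05) = 2449 rad/s.
Step 3 — f₀ = ω₀/(2π) = 389.7 Hz.
Step 4 — Series Q: Q = ω₀L/R = 2449·0.0139/327 = 0.1041.
Step 5 — 3dB bandwidth: Δω = ω₀/Q = 2.353e+04 rad/s; BW = Δω/(2π) = 3744 Hz.

(a) f₀ = 389.7 Hz  (b) Q = 0.1041  (c) BW = 3744 Hz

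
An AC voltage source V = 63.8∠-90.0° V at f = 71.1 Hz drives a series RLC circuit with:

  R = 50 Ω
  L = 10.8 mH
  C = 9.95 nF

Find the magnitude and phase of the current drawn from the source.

Step 1 — Angular frequency: ω = 2π·f = 2π·71.1 = 446.7 rad/s.
Step 2 — Component impedances:
  R: Z = R = 50 Ω
  L: Z = jωL = j·446.7·0.0108 = 0 + j4.825 Ω
  C: Z = 1/(jωC) = -j/(ω·C) = 0 - j2.25e+05 Ω
Step 3 — Series combination: Z_total = R + L + C = 50 - j2.25e+05 Ω = 2.25e+05∠-90.0° Ω.
Step 4 — Source phasor: V = 63.8∠-90.0° V = 0 - j63.8 V.
Step 5 — Ohm's law: I = V / Z_total = (0 - j63.8) / (50 - j2.25e+05) = 0.0002836 - j6.303e-08 A.
Step 6 — Convert to polar: |I| = 0.0002836 A, ∠I = -0.0°.

I = 0.0002836∠-0.0° A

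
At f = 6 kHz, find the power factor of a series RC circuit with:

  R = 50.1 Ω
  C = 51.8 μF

Step 1 — Angular frequency: ω = 2π·f = 2π·6000 = 3.77e+04 rad/s.
Step 2 — Component impedances:
  R: Z = R = 50.1 Ω
  C: Z = 1/(jωC) = -j/(ω·C) = 0 - j0.5121 Ω
Step 3 — Series combination: Z_total = R + C = 50.1 - j0.5121 Ω = 50.1∠-0.6° Ω.
Step 4 — Power factor: PF = cos(φ) = Re(Z)/|Z| = 50.1/50.103 = 0.9999.
Step 5 — Type: Im(Z) = -0.5121 ⇒ leading (phase φ = -0.6°).

PF = 0.9999 (leading, φ = -0.6°)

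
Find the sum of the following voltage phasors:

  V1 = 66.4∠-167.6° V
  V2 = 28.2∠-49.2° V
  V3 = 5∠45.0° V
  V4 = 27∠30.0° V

Step 1 — Convert each phasor to rectangular form:
  V1 = 66.4·(cos(-167.6°) + j·sin(-167.6°)) = -64.85 - j14.26 V
  V2 = 28.2·(cos(-49.2°) + j·sin(-49.2°)) = 18.43 - j21.35 V
  V3 = 5·(cos(45.0°) + j·sin(45.0°)) = 3.536 + j3.536 V
  V4 = 27·(cos(30.0°) + j·sin(30.0°)) = 23.38 + j13.5 V
Step 2 — Sum components: V_total = -19.51 - j18.57 V.
Step 3 — Convert to polar: |V_total| = 26.93 V, ∠V_total = -136.4°.

V_total = 26.93∠-136.4° V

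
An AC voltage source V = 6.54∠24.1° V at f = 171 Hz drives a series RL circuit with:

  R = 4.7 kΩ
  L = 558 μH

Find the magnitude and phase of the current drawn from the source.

Step 1 — Angular frequency: ω = 2π·f = 2π·171 = 1074 rad/s.
Step 2 — Component impedances:
  R: Z = R = 4700 Ω
  L: Z = jωL = j·1074·0.000558 = 0 + j0.5995 Ω
Step 3 — Series combination: Z_total = R + L = 4700 + j0.5995 Ω = 4700∠0.0° Ω.
Step 4 — Source phasor: V = 6.54∠24.1° V = 5.97 + j2.67 V.
Step 5 — Ohm's law: I = V / Z_total = (5.97 + j2.67) / (4700 + j0.5995) = 0.00127 + j0.000568 A.
Step 6 — Convert to polar: |I| = 0.001391 A, ∠I = 24.1°.

I = 0.001391∠24.1° A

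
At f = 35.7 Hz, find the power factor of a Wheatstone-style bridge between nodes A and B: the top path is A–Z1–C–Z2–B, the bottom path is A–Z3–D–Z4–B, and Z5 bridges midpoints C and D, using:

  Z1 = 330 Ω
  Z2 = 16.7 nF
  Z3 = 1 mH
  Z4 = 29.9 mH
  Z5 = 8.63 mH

Step 1 — Angular frequency: ω = 2π·f = 2π·35.7 = 224.3 rad/s.
Step 2 — Component impedances:
  Z1: Z = R = 330 Ω
  Z2: Z = 1/(jωC) = -j/(ω·C) = 0 - j2.67e+05 Ω
  Z3: Z = jωL = j·224.3·0.001 = 0 + j0.2243 Ω
  Z4: Z = jωL = j·224.3·0.0299 = 0 + j6.707 Ω
  Z5: Z = jωL = j·224.3·0.00863 = 0 + j1.936 Ω
Step 3 — Bridge requires nodal analysis (the Z5 bridge couples midpoints C and D, so the two paths cannot be reduced to a simple series/parallel combination). Setting node B to ground and injecting 1 A at node A, the 3-node admittance system at A, C, D solves to V_A = Z_AB = 0.0001524 + j6.931 Ω = 6.931∠90.0° Ω.
Step 4 — Power factor: PF = cos(φ) = Re(Z)/|Z| = 0.0001524/6.931 = 2.199e-05.
Step 5 — Type: Im(Z) = 6.931 ⇒ lagging (phase φ = 90.0°).

PF = 2.199e-05 (lagging, φ = 90.0°)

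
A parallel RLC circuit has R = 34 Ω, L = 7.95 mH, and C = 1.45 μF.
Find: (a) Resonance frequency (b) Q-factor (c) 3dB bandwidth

Step 1 — Resonance: ω₀ = 1/√(LC) = 1/√(0.00795·1.45e-06) = 9314 rad/s.
Step 2 — f₀ = ω₀/(2π) = 1482 Hz.
Step 3 — Parallel Q: Q = R/(ω₀L) = 34/(9314·0.00795) = 0.4592.
Step 4 — Bandwidth: Δω = ω₀/Q = 2.028e+04 rad/s; BW = Δω/(2π) = 3228 Hz.

(a) f₀ = 1482 Hz  (b) Q = 0.4592  (c) BW = 3228 Hz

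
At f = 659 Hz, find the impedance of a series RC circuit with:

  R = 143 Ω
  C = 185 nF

Step 1 — Angular frequency: ω = 2π·f = 2π·659 = 4141 rad/s.
Step 2 — Component impedances:
  R: Z = R = 143 Ω
  C: Z = 1/(jωC) = -j/(ω·C) = 0 - j1305 Ω
Step 3 — Series combination: Z_total = R + C = 143 - j1305 Ω = 1313∠-83.7° Ω.

Z = 143 - j1305 Ω = 1313∠-83.7° Ω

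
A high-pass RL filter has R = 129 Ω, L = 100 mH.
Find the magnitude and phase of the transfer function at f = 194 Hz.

Step 1 — Angular frequency: ω = 2π·194 = 1219 rad/s.
Step 2 — Transfer function: H(jω) = jωL/(R + jωL).
Step 3 — Numerator jωL = j·121.9; denominator R + jωL = 129 + j121.9.
Step 4 — H = 0.4717 + j0.4992.
Step 5 — Magnitude: |H| = 0.6868 (-3.3 dB); phase: φ = 46.6°.

|H| = 0.6868 (-3.3 dB), φ = 46.6°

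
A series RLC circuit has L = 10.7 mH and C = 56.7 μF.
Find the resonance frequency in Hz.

Step 1 — Resonance condition Im(Z)=0 gives ω₀ = 1/√(LC).
Step 2 — ω₀ = 1/√(0.0107·5.67e-05) = 1284 rad/s.
Step 3 — f₀ = ω₀/(2π) = 204.3 Hz.

f₀ = 204.3 Hz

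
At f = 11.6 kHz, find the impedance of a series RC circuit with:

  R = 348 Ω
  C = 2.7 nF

Step 1 — Angular frequency: ω = 2π·f = 2π·1.16e+04 = 7.288e+04 rad/s.
Step 2 — Component impedances:
  R: Z = R = 348 Ω
  C: Z = 1/(jωC) = -j/(ω·C) = 0 - j5082 Ω
Step 3 — Series combination: Z_total = R + C = 348 - j5082 Ω = 5093∠-86.1° Ω.

Z = 348 - j5082 Ω = 5093∠-86.1° Ω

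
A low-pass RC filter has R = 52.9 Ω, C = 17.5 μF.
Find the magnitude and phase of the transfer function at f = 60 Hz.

Step 1 — Angular frequency: ω = 2π·60 = 377 rad/s.
Step 2 — Transfer function: H(jω) = 1/(1 + jωRC).
Step 3 — Denominator: 1 + jωRC = 1 + j·377·52.9·1.75e-05 = 1 + j0.349.
Step 4 — H = 0.8914 - j0.3111.
Step 5 — Magnitude: |H| = 0.9442 (-0.5 dB); phase: φ = -19.2°.

|H| = 0.9442 (-0.5 dB), φ = -19.2°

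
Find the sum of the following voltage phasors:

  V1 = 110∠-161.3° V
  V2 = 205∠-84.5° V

Step 1 — Convert each phasor to rectangular form:
  V1 = 110·(cos(-161.3°) + j·sin(-161.3°)) = -104.2 - j35.27 V
  V2 = 205·(cos(-84.5°) + j·sin(-84.5°)) = 19.65 - j204.1 V
Step 2 — Sum components: V_total = -84.54 - j239.3 V.
Step 3 — Convert to polar: |V_total| = 253.8 V, ∠V_total = -109.5°.

V_total = 253.8∠-109.5° V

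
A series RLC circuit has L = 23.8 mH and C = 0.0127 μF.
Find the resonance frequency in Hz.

Step 1 — Resonance condition Im(Z)=0 gives ω₀ = 1/√(LC).
Step 2 — ω₀ = 1/√(0.0238·1.27e-08) = 5.752e+04 rad/s.
Step 3 — f₀ = ω₀/(2π) = 9154 Hz.

f₀ = 9154 Hz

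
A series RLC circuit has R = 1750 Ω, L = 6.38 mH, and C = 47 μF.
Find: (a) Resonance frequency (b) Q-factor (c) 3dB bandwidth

Step 1 — Resonance: ω₀ = 1/√(LC) = 1/√(0.00638·4.7e-05) = 1826 rad/s.
Step 2 — f₀ = ω₀/(2π) = 290.6 Hz.
Step 3 — Series Q: Q = ω₀L/R = 1826·0.00638/1750 = 0.006658.
Step 4 — Bandwidth: Δω = ω₀/Q = 2.743e+05 rad/s; BW = Δω/(2π) = 4.366e+04 Hz.

(a) f₀ = 290.6 Hz  (b) Q = 0.006658  (c) BW = 4.366e+04 Hz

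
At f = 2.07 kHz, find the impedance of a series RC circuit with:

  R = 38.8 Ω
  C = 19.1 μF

Step 1 — Angular frequency: ω = 2π·f = 2π·2070 = 1.301e+04 rad/s.
Step 2 — Component impedances:
  R: Z = R = 38.8 Ω
  C: Z = 1/(jωC) = -j/(ω·C) = 0 - j4.025 Ω
Step 3 — Series combination: Z_total = R + C = 38.8 - j4.025 Ω = 39.01∠-5.9° Ω.

Z = 38.8 - j4.025 Ω = 39.01∠-5.9° Ω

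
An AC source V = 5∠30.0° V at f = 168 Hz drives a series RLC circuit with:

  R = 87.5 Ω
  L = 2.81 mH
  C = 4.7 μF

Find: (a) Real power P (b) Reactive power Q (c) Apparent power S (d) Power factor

Step 1 — Angular frequency: ω = 2π·f = 2π·168 = 1056 rad/s.
Step 2 — Component impedances:
  R: Z = R = 87.5 Ω
  L: Z = jωL = j·1056·0.00281 = 0 + j2.966 Ω
  C: Z = 1/(jωC) = -j/(ω·C) = 0 - j201.6 Ω
Step 3 — Series combination: Z_total = R + L + C = 87.5 - j198.6 Ω = 217∠-66.2° Ω.
Step 4 — Source phasor: V = 5∠30.0° V = 4.33 + j2.5 V.
Step 5 — Current: I = V / Z = -0.002497 + j0.0229 A = 0.02304∠96.2° A.
Step 6 — Complex power: S = V·I* = 0.04645 - j0.1054 VA.
Step 7 — Real power: P = Re(S) = 0.04645 W.
Step 8 — Reactive power: Q = Im(S) = -0.1054 VAR.
Step 9 — Apparent power: |S| = 0.1152 VA.
Step 10 — Power factor: PF = P/|S| = 0.4032 (leading).

(a) P = 0.04645 W  (b) Q = -0.1054 VAR  (c) S = 0.1152 VA  (d) PF = 0.4032 (leading)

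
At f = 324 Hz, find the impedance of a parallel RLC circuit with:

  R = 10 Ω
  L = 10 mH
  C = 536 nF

Step 1 — Angular frequency: ω = 2π·f = 2π·324 = 2036 rad/s.
Step 2 — Component impedances:
  R: Z = R = 10 Ω
  L: Z = jωL = j·2036·0.01 = 0 + j20.36 Ω
  C: Z = 1/(jωC) = -j/(ω·C) = 0 - j916.5 Ω
Step 3 — Parallel combination: 1/Z_total = 1/R + 1/L + 1/C; Z_total = 8.125 + j3.903 Ω = 9.014∠25.7° Ω.

Z = 8.125 + j3.903 Ω = 9.014∠25.7° Ω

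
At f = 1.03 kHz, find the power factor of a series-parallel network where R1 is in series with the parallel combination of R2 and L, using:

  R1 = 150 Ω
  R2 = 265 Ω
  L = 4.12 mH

Step 1 — Angular frequency: ω = 2π·f = 2π·1030 = 6472 rad/s.
Step 2 — Component impedances:
  R1: Z = R = 150 Ω
  R2: Z = R = 265 Ω
  L: Z = jωL = j·6472·0.00412 = 0 + j26.66 Ω
Step 3 — Parallel branch: R2 || L = 1/(1/R2 + 1/L) = 2.656 + j26.4 Ω.
Step 4 — Series with R1: Z_total = R1 + (R2 || L) = 152.7 + j26.4 Ω = 154.9∠9.8° Ω.
Step 5 — Power factor: PF = cos(φ) = Re(Z)/|Z| = 152.66/154.92 = 0.9854.
Step 6 — Type: Im(Z) = 26.4 ⇒ lagging (phase φ = 9.8°).

PF = 0.9854 (lagging, φ = 9.8°)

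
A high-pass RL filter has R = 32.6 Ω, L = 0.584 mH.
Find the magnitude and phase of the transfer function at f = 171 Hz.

Step 1 — Angular frequency: ω = 2π·171 = 1074 rad/s.
Step 2 — Transfer function: H(jω) = jωL/(R + jωL).
Step 3 — Numerator jωL = j·0.6275; denominator R + jωL = 32.6 + j0.6275.
Step 4 — H = 0.0003703 + j0.01924.
Step 5 — Magnitude: |H| = 0.01924 (-34.3 dB); phase: φ = 88.9°.

|H| = 0.01924 (-34.3 dB), φ = 88.9°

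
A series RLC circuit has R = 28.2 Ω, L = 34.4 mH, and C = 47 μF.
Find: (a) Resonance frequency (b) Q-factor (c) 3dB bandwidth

Step 1 — Resonance condition Im(Z)=0 gives ω₀ = 1/√(LC).
Step 2 — ω₀ = 1/√(0.0344·4.7e-05) = 786.5 rad/s.
Step 3 — f₀ = ω₀/(2π) = 125.2 Hz.
Step 4 — Series Q: Q = ω₀L/R = 786.5·0.0344/28.2 = 0.9594.
Step 5 — 3dB bandwidth: Δω = ω₀/Q = 819.8 rad/s; BW = Δω/(2π) = 130.5 Hz.

(a) f₀ = 125.2 Hz  (b) Q = 0.9594  (c) BW = 130.5 Hz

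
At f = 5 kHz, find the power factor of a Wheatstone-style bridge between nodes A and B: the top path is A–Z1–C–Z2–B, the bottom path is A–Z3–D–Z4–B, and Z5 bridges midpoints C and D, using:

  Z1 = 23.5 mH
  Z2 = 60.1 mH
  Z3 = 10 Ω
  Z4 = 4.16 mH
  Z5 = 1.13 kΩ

Step 1 — Angular frequency: ω = 2π·f = 2π·5000 = 3.142e+04 rad/s.
Step 2 — Component impedances:
  Z1: Z = jωL = j·3.142e+04·0.0235 = 0 + j738.3 Ω
  Z2: Z = jωL = j·3.142e+04·0.0601 = 0 + j1888 Ω
  Z3: Z = R = 10 Ω
  Z4: Z = jωL = j·3.142e+04·0.00416 = 0 + j130.7 Ω
  Z5: Z = R = 1130 Ω
Step 3 — Bridge requires nodal analysis (the Z5 bridge couples midpoints C and D, so the two paths cannot be reduced to a simple series/parallel combination). Setting node B to ground and injecting 1 A at node A, the 3-node admittance system at A, C, D solves to V_A = Z_AB = 10.08 + j124.5 Ω = 124.9∠85.4° Ω.
Step 4 — Power factor: PF = cos(φ) = Re(Z)/|Z| = 10.084/124.88 = 0.08075.
Step 5 — Type: Im(Z) = 124.5 ⇒ lagging (phase φ = 85.4°).

PF = 0.08075 (lagging, φ = 85.4°)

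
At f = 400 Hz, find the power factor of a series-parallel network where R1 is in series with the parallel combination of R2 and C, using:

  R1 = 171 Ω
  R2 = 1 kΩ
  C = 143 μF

Step 1 — Angular frequency: ω = 2π·f = 2π·400 = 2513 rad/s.
Step 2 — Component impedances:
  R1: Z = R = 171 Ω
  R2: Z = R = 1000 Ω
  C: Z = 1/(jωC) = -j/(ω·C) = 0 - j2.782 Ω
Step 3 — Parallel branch: R2 || C = 1/(1/R2 + 1/C) = 0.007742 - j2.782 Ω.
Step 4 — Series with R1: Z_total = R1 + (R2 || C) = 171 - j2.782 Ω = 171∠-0.9° Ω.
Step 5 — Power factor: PF = cos(φ) = Re(Z)/|Z| = 171.01/171.03 = 0.9999.
Step 6 — Type: Im(Z) = -2.782 ⇒ leading (phase φ = -0.9°).

PF = 0.9999 (leading, φ = -0.9°)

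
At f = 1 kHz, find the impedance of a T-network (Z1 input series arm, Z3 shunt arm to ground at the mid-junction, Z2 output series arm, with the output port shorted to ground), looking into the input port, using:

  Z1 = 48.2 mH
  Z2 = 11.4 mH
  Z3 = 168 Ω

Step 1 — Angular frequency: ω = 2π·f = 2π·1000 = 6283 rad/s.
Step 2 — Component impedances:
  Z1: Z = jωL = j·6283·0.0482 = 0 + j302.8 Ω
  Z2: Z = jωL = j·6283·0.0114 = 0 + j71.63 Ω
  Z3: Z = R = 168 Ω
Step 3 — With the output port shorted to ground, the output series arm Z2 runs from the junction to ground; the shunt arm Z3 also runs from the junction to ground. They appear in parallel: Z3 || Z2 = 25.84 + j60.61 Ω.
Step 4 — Series with input arm Z1: Z_in = Z1 + (Z3 || Z2) = 25.84 + j363.5 Ω = 364.4∠85.9° Ω.

Z = 25.84 + j363.5 Ω = 364.4∠85.9° Ω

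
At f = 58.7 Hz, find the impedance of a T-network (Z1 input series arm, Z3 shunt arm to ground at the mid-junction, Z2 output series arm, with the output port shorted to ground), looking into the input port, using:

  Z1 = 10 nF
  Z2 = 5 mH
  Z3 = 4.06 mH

Step 1 — Angular frequency: ω = 2π·f = 2π·58.7 = 368.8 rad/s.
Step 2 — Component impedances:
  Z1: Z = 1/(jωC) = -j/(ω·C) = 0 - j2.711e+05 Ω
  Z2: Z = jωL = j·368.8·0.005 = 0 + j1.844 Ω
  Z3: Z = jωL = j·368.8·0.00406 = 0 + j1.497 Ω
Step 3 — With the output port shorted to ground, the output series arm Z2 runs from the junction to ground; the shunt arm Z3 also runs from the junction to ground. They appear in parallel: Z3 || Z2 = 0 + j0.8264 Ω.
Step 4 — Series with input arm Z1: Z_in = Z1 + (Z3 || Z2) = 0 - j2.711e+05 Ω = 2.711e+05∠-90.0° Ω.

Z = 0 - j2.711e+05 Ω = 2.711e+05∠-90.0° Ω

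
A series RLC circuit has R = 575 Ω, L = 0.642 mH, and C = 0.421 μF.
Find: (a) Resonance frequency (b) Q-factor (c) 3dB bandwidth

Step 1 — Resonance condition Im(Z)=0 gives ω₀ = 1/√(LC).
Step 2 — ω₀ = 1/√(0.000642·4.21e-07) = 6.083e+04 rad/s.
Step 3 — f₀ = ω₀/(2π) = 9681 Hz.
Step 4 — Series Q: Q = ω₀L/R = 6.083e+04·0.000642/575 = 0.06791.
Step 5 — 3dB bandwidth: Δω = ω₀/Q = 8.956e+05 rad/s; BW = Δω/(2π) = 1.425e+05 Hz.

(a) f₀ = 9681 Hz  (b) Q = 0.06791  (c) BW = 1.425e+05 Hz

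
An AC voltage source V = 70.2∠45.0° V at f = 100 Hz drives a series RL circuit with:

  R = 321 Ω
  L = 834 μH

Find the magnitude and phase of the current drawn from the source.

Step 1 — Angular frequency: ω = 2π·f = 2π·100 = 628.3 rad/s.
Step 2 — Component impedances:
  R: Z = R = 321 Ω
  L: Z = jωL = j·628.3·0.000834 = 0 + j0.524 Ω
Step 3 — Series combination: Z_total = R + L = 321 + j0.524 Ω = 321∠0.1° Ω.
Step 4 — Source phasor: V = 70.2∠45.0° V = 49.64 + j49.64 V.
Step 5 — Ohm's law: I = V / Z_total = (49.64 + j49.64) / (321 + j0.524) = 0.1549 + j0.1544 A.
Step 6 — Convert to polar: |I| = 0.2187 A, ∠I = 44.9°.

I = 0.2187∠44.9° A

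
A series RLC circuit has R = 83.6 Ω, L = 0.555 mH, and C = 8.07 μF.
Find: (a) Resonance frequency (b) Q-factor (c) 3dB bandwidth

Step 1 — Resonance condition Im(Z)=0 gives ω₀ = 1/√(LC).
Step 2 — ω₀ = 1/√(0.000555·8.07e-06) = 1.494e+04 rad/s.
Step 3 — f₀ = ω₀/(2π) = 2378 Hz.
Step 4 — Series Q: Q = ω₀L/R = 1.494e+04·0.000555/83.6 = 0.0992.
Step 5 — 3dB bandwidth: Δω = ω₀/Q = 1.506e+05 rad/s; BW = Δω/(2π) = 2.397e+04 Hz.

(a) f₀ = 2378 Hz  (b) Q = 0.0992  (c) BW = 2.397e+04 Hz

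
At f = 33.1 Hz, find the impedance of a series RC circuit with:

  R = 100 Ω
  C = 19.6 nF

Step 1 — Angular frequency: ω = 2π·f = 2π·33.1 = 208 rad/s.
Step 2 — Component impedances:
  R: Z = R = 100 Ω
  C: Z = 1/(jωC) = -j/(ω·C) = 0 - j2.453e+05 Ω
Step 3 — Series combination: Z_total = R + C = 100 - j2.453e+05 Ω = 2.453e+05∠-90.0° Ω.

Z = 100 - j2.453e+05 Ω = 2.453e+05∠-90.0° Ω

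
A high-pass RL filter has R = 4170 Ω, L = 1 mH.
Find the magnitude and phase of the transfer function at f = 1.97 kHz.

Step 1 — Angular frequency: ω = 2π·1970 = 1.238e+04 rad/s.
Step 2 — Transfer function: H(jω) = jωL/(R + jωL).
Step 3 — Numerator jωL = j·12.38; denominator R + jωL = 4170 + j12.38.
Step 4 — H = 8.811e-06 + j0.002968.
Step 5 — Magnitude: |H| = 0.002968 (-50.5 dB); phase: φ = 89.8°.

|H| = 0.002968 (-50.5 dB), φ = 89.8°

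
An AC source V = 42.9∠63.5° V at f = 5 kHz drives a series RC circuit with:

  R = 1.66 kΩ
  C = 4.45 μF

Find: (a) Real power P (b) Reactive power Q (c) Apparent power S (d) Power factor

Step 1 — Angular frequency: ω = 2π·f = 2π·5000 = 3.142e+04 rad/s.
Step 2 — Component impedances:
  R: Z = R = 1660 Ω
  C: Z = 1/(jωC) = -j/(ω·C) = 0 - j7.153 Ω
Step 3 — Series combination: Z_total = R + C = 1660 - j7.153 Ω = 1660∠-0.2° Ω.
Step 4 — Source phasor: V = 42.9∠63.5° V = 19.14 + j38.39 V.
Step 5 — Current: I = V / Z = 0.01143 + j0.02318 A = 0.02584∠63.7° A.
Step 6 — Complex power: S = V·I* = 1.109 - j0.004777 VA.
Step 7 — Real power: P = Re(S) = 1.109 W.
Step 8 — Reactive power: Q = Im(S) = -0.004777 VAR.
Step 9 — Apparent power: |S| = 1.109 VA.
Step 10 — Power factor: PF = P/|S| = 1 (leading).

(a) P = 1.109 W  (b) Q = -0.004777 VAR  (c) S = 1.109 VA  (d) PF = 1 (leading)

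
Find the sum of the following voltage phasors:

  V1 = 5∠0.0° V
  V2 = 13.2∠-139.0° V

Step 1 — Convert each phasor to rectangular form:
  V1 = 5·(cos(0.0°) + j·sin(0.0°)) = 5 V
  V2 = 13.2·(cos(-139.0°) + j·sin(-139.0°)) = -9.962 - j8.66 V
Step 2 — Sum components: V_total = -4.962 - j8.66 V.
Step 3 — Convert to polar: |V_total| = 9.981 V, ∠V_total = -119.8°.

V_total = 9.981∠-119.8° V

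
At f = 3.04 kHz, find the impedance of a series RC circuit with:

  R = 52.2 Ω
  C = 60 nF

Step 1 — Angular frequency: ω = 2π·f = 2π·3040 = 1.91e+04 rad/s.
Step 2 — Component impedances:
  R: Z = R = 52.2 Ω
  C: Z = 1/(jωC) = -j/(ω·C) = 0 - j872.6 Ω
Step 3 — Series combination: Z_total = R + C = 52.2 - j872.6 Ω = 874.1∠-86.6° Ω.

Z = 52.2 - j872.6 Ω = 874.1∠-86.6° Ω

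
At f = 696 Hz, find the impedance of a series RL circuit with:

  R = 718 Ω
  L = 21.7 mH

Step 1 — Angular frequency: ω = 2π·f = 2π·696 = 4373 rad/s.
Step 2 — Component impedances:
  R: Z = R = 718 Ω
  L: Z = jωL = j·4373·0.0217 = 0 + j94.9 Ω
Step 3 — Series combination: Z_total = R + L = 718 + j94.9 Ω = 724.2∠7.5° Ω.

Z = 718 + j94.9 Ω = 724.2∠7.5° Ω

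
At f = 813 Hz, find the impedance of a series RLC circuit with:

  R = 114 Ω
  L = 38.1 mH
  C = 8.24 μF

Step 1 — Angular frequency: ω = 2π·f = 2π·813 = 5108 rad/s.
Step 2 — Component impedances:
  R: Z = R = 114 Ω
  L: Z = jωL = j·5108·0.0381 = 0 + j194.6 Ω
  C: Z = 1/(jωC) = -j/(ω·C) = 0 - j23.76 Ω
Step 3 — Series combination: Z_total = R + L + C = 114 + j170.9 Ω = 205.4∠56.3° Ω.

Z = 114 + j170.9 Ω = 205.4∠56.3° Ω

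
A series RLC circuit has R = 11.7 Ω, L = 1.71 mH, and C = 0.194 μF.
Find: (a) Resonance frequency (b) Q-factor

Step 1 — Resonance condition Im(Z)=0 gives ω₀ = 1/√(LC).
Step 2 — ω₀ = 1/√(0.00171·1.94e-07) = 5.49e+04 rad/s.
Step 3 — f₀ = ω₀/(2π) = 8738 Hz.
Step 4 — Series Q: Q = ω₀L/R = 5.49e+04·0.00171/11.7 = 8.024.

(a) f₀ = 8738 Hz  (b) Q = 8.024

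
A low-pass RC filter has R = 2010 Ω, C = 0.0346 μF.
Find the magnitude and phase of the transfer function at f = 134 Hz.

Step 1 — Angular frequency: ω = 2π·134 = 841.9 rad/s.
Step 2 — Transfer function: H(jω) = 1/(1 + jωRC).
Step 3 — Denominator: 1 + jωRC = 1 + j·841.9·2010·3.46e-08 = 1 + j0.05855.
Step 4 — H = 0.9966 - j0.05835.
Step 5 — Magnitude: |H| = 0.9983 (-0.0 dB); phase: φ = -3.4°.

|H| = 0.9983 (-0.0 dB), φ = -3.4°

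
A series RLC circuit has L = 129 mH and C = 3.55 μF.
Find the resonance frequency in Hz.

Step 1 — Resonance condition Im(Z)=0 gives ω₀ = 1/√(LC).
Step 2 — ω₀ = 1/√(0.129·3.55e-06) = 1478 rad/s.
Step 3 — f₀ = ω₀/(2π) = 235.2 Hz.

f₀ = 235.2 Hz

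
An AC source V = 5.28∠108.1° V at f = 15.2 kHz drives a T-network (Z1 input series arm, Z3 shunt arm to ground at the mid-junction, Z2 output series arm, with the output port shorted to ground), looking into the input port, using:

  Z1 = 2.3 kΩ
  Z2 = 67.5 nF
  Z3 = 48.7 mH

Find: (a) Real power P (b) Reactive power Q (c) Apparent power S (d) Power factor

Step 1 — Angular frequency: ω = 2π·f = 2π·1.52e+04 = 9.55e+04 rad/s.
Step 2 — Component impedances:
  Z1: Z = R = 2300 Ω
  Z2: Z = 1/(jωC) = -j/(ω·C) = 0 - j155.1 Ω
  Z3: Z = jωL = j·9.55e+04·0.0487 = 0 + j4651 Ω
Step 3 — With the output port shorted to ground, the output series arm Z2 runs from the junction to ground; the shunt arm Z3 also runs from the junction to ground. They appear in parallel: Z3 || Z2 = 0 - j160.5 Ω.
Step 4 — Series with input arm Z1: Z_in = Z1 + (Z3 || Z2) = 2300 - j160.5 Ω = 2306∠-4.0° Ω.
Step 5 — Source phasor: V = 5.28∠108.1° V = -1.64 + j5.019 V.
Step 6 — Current: I = V / Z = -0.0008613 + j0.002122 A = 0.00229∠112.1° A.
Step 7 — Complex power: S = V·I* = 0.01206 - j0.0008416 VA.
Step 8 — Real power: P = Re(S) = 0.01206 W.
Step 9 — Reactive power: Q = Im(S) = -0.0008416 VAR.
Step 10 — Apparent power: |S| = 0.01209 VA.
Step 11 — Power factor: PF = P/|S| = 0.9976 (leading).

(a) P = 0.01206 W  (b) Q = -0.0008416 VAR  (c) S = 0.01209 VA  (d) PF = 0.9976 (leading)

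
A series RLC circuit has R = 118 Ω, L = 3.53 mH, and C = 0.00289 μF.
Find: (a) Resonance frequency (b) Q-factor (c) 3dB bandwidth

Step 1 — Resonance: ω₀ = 1/√(LC) = 1/√(0.00353·2.89e-09) = 3.131e+05 rad/s.
Step 2 — f₀ = ω₀/(2π) = 4.983e+04 Hz.
Step 3 — Series Q: Q = ω₀L/R = 3.131e+05·0.00353/118 = 9.366.
Step 4 — Bandwidth: Δω = ω₀/Q = 3.343e+04 rad/s; BW = Δω/(2π) = 5320 Hz.

(a) f₀ = 4.983e+04 Hz  (b) Q = 9.366  (c) BW = 5320 Hz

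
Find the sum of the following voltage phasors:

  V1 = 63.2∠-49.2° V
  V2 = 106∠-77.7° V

Step 1 — Convert each phasor to rectangular form:
  V1 = 63.2·(cos(-49.2°) + j·sin(-49.2°)) = 41.3 - j47.84 V
  V2 = 106·(cos(-77.7°) + j·sin(-77.7°)) = 22.58 - j103.6 V
Step 2 — Sum components: V_total = 63.88 - j151.4 V.
Step 3 — Convert to polar: |V_total| = 164.3 V, ∠V_total = -67.1°.

V_total = 164.3∠-67.1° V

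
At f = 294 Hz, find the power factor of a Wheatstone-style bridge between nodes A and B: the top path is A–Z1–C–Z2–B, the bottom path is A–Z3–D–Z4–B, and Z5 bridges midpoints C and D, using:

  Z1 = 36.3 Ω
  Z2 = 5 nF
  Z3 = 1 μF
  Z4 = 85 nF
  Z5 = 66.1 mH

Step 1 — Angular frequency: ω = 2π·f = 2π·294 = 1847 rad/s.
Step 2 — Component impedances:
  Z1: Z = R = 36.3 Ω
  Z2: Z = 1/(jωC) = -j/(ω·C) = 0 - j1.083e+05 Ω
  Z3: Z = 1/(jωC) = -j/(ω·C) = 0 - j541.3 Ω
  Z4: Z = 1/(jωC) = -j/(ω·C) = 0 - j6369 Ω
  Z5: Z = jωL = j·1847·0.0661 = 0 + j122.1 Ω
Step 3 — Bridge requires nodal analysis (the Z5 bridge couples midpoints C and D, so the two paths cannot be reduced to a simple series/parallel combination). Setting node B to ground and injecting 1 A at node A, the 3-node admittance system at A, C, D solves to V_A = Z_AB = 58.61 - j5879 Ω = 5879∠-89.4° Ω.
Step 4 — Power factor: PF = cos(φ) = Re(Z)/|Z| = 58.61/5879 = 0.009969.
Step 5 — Type: Im(Z) = -5879 ⇒ leading (phase φ = -89.4°).

PF = 0.009969 (leading, φ = -89.4°)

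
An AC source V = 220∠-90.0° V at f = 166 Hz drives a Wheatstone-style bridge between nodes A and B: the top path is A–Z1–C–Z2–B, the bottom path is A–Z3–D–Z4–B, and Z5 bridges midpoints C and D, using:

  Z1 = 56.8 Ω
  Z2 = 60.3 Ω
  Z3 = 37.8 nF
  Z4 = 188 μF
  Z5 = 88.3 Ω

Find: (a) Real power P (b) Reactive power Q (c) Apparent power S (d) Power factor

Step 1 — Angular frequency: ω = 2π·f = 2π·166 = 1043 rad/s.
Step 2 — Component impedances:
  Z1: Z = R = 56.8 Ω
  Z2: Z = R = 60.3 Ω
  Z3: Z = 1/(jωC) = -j/(ω·C) = 0 - j2.536e+04 Ω
  Z4: Z = 1/(jωC) = -j/(ω·C) = 0 - j5.1 Ω
  Z5: Z = R = 88.3 Ω
Step 3 — Bridge requires nodal analysis (the Z5 bridge couples midpoints C and D, so the two paths cannot be reduced to a simple series/parallel combination). Setting node B to ground and injecting 1 A at node A, the 3-node admittance system at A, C, D solves to V_A = Z_AB = 92.67 - j1.177 Ω = 92.68∠-0.7° Ω.
Step 4 — Source phasor: V = 220∠-90.0° V = 0 - j220 V.
Step 5 — Current: I = V / Z = 0.03014 - j2.374 A = 2.374∠-89.3° A.
Step 6 — Complex power: S = V·I* = 522.2 - j6.631 VA.
Step 7 — Real power: P = Re(S) = 522.2 W.
Step 8 — Reactive power: Q = Im(S) = -6.631 VAR.
Step 9 — Apparent power: |S| = 522.3 VA.
Step 10 — Power factor: PF = P/|S| = 0.9999 (leading).

(a) P = 522.2 W  (b) Q = -6.631 VAR  (c) S = 522.3 VA  (d) PF = 0.9999 (leading)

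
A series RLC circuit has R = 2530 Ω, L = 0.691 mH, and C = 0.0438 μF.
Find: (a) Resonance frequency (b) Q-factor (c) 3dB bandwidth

Step 1 — Resonance condition Im(Z)=0 gives ω₀ = 1/√(LC).
Step 2 — ω₀ = 1/√(0.000691·4.38e-08) = 1.818e+05 rad/s.
Step 3 — f₀ = ω₀/(2π) = 2.893e+04 Hz.
Step 4 — Series Q: Q = ω₀L/R = 1.818e+05·0.000691/2530 = 0.04965.
Step 5 — 3dB bandwidth: Δω = ω₀/Q = 3.661e+06 rad/s; BW = Δω/(2π) = 5.827e+05 Hz.

(a) f₀ = 2.893e+04 Hz  (b) Q = 0.04965  (c) BW = 5.827e+05 Hz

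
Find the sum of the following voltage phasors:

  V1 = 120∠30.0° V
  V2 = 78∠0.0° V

Step 1 — Convert each phasor to rectangular form:
  V1 = 120·(cos(30.0°) + j·sin(30.0°)) = 103.9 + j60 V
  V2 = 78·(cos(0.0°) + j·sin(0.0°)) = 78 V
Step 2 — Sum components: V_total = 181.9 + j60 V.
Step 3 — Convert to polar: |V_total| = 191.6 V, ∠V_total = 18.3°.

V_total = 191.6∠18.3° V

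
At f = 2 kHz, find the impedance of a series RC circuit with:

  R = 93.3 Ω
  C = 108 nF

Step 1 — Angular frequency: ω = 2π·f = 2π·2000 = 1.257e+04 rad/s.
Step 2 — Component impedances:
  R: Z = R = 93.3 Ω
  C: Z = 1/(jωC) = -j/(ω·C) = 0 - j736.8 Ω
Step 3 — Series combination: Z_total = R + C = 93.3 - j736.8 Ω = 742.7∠-82.8° Ω.

Z = 93.3 - j736.8 Ω = 742.7∠-82.8° Ω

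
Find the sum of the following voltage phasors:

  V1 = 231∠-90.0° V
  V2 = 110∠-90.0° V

Step 1 — Convert each phasor to rectangular form:
  V1 = 231·(cos(-90.0°) + j·sin(-90.0°)) = 0 - j231 V
  V2 = 110·(cos(-90.0°) + j·sin(-90.0°)) = 0 - j110 V
Step 2 — Sum components: V_total = 0 - j341 V.
Step 3 — Convert to polar: |V_total| = 341 V, ∠V_total = -90.0°.

V_total = 341∠-90.0° V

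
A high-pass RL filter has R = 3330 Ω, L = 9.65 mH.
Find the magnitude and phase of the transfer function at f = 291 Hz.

Step 1 — Angular frequency: ω = 2π·291 = 1828 rad/s.
Step 2 — Transfer function: H(jω) = jωL/(R + jωL).
Step 3 — Numerator jωL = j·17.64; denominator R + jωL = 3330 + j17.64.
Step 4 — H = 2.807e-05 + j0.005298.
Step 5 — Magnitude: |H| = 0.005298 (-45.5 dB); phase: φ = 89.7°.

|H| = 0.005298 (-45.5 dB), φ = 89.7°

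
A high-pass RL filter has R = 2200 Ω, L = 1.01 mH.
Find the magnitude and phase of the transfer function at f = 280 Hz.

Step 1 — Angular frequency: ω = 2π·280 = 1759 rad/s.
Step 2 — Transfer function: H(jω) = jωL/(R + jωL).
Step 3 — Numerator jωL = j·1.777; denominator R + jωL = 2200 + j1.777.
Step 4 — H = 6.523e-07 + j0.0008077.
Step 5 — Magnitude: |H| = 0.0008077 (-61.9 dB); phase: φ = 90.0°.

|H| = 0.0008077 (-61.9 dB), φ = 90.0°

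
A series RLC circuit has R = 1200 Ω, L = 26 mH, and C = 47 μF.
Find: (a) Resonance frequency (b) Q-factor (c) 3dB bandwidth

Step 1 — Resonance condition Im(Z)=0 gives ω₀ = 1/√(LC).
Step 2 — ω₀ = 1/√(0.026·4.7e-05) = 904.6 rad/s.
Step 3 — f₀ = ω₀/(2π) = 144 Hz.
Step 4 — Series Q: Q = ω₀L/R = 904.6·0.026/1200 = 0.0196.
Step 5 — 3dB bandwidth: Δω = ω₀/Q = 4.615e+04 rad/s; BW = Δω/(2π) = 7346 Hz.

(a) f₀ = 144 Hz  (b) Q = 0.0196  (c) BW = 7346 Hz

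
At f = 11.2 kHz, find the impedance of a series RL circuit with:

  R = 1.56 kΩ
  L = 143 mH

Step 1 — Angular frequency: ω = 2π·f = 2π·1.12e+04 = 7.037e+04 rad/s.
Step 2 — Component impedances:
  R: Z = R = 1560 Ω
  L: Z = jωL = j·7.037e+04·0.143 = 0 + j1.006e+04 Ω
Step 3 — Series combination: Z_total = R + L = 1560 + j1.006e+04 Ω = 1.018e+04∠81.2° Ω.

Z = 1560 + j1.006e+04 Ω = 1.018e+04∠81.2° Ω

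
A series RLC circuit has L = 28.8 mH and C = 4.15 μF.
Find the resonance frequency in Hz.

Step 1 — Resonance condition Im(Z)=0 gives ω₀ = 1/√(LC).
Step 2 — ω₀ = 1/√(0.0288·4.15e-06) = 2893 rad/s.
Step 3 — f₀ = ω₀/(2π) = 460.4 Hz.

f₀ = 460.4 Hz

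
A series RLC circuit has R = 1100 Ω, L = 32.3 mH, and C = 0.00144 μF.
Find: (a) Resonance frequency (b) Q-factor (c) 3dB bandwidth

Step 1 — Resonance: ω₀ = 1/√(LC) = 1/√(0.0323·1.44e-09) = 1.466e+05 rad/s.
Step 2 — f₀ = ω₀/(2π) = 2.334e+04 Hz.
Step 3 — Series Q: Q = ω₀L/R = 1.466e+05·0.0323/1100 = 4.306.
Step 4 — Bandwidth: Δω = ω₀/Q = 3.406e+04 rad/s; BW = Δω/(2π) = 5420 Hz.

(a) f₀ = 2.334e+04 Hz  (b) Q = 4.306  (c) BW = 5420 Hz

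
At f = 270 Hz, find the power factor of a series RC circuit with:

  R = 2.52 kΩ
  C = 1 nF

Step 1 — Angular frequency: ω = 2π·f = 2π·270 = 1696 rad/s.
Step 2 — Component impedances:
  R: Z = R = 2520 Ω
  C: Z = 1/(jωC) = -j/(ω·C) = 0 - j5.895e+05 Ω
Step 3 — Series combination: Z_total = R + C = 2520 - j5.895e+05 Ω = 5.895e+05∠-89.8° Ω.
Step 4 — Power factor: PF = cos(φ) = Re(Z)/|Z| = 2520/5.895e+05 = 0.004275.
Step 5 — Type: Im(Z) = -5.895e+05 ⇒ leading (phase φ = -89.8°).

PF = 0.004275 (leading, φ = -89.8°)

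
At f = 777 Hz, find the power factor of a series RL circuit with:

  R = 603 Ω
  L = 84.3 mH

Step 1 — Angular frequency: ω = 2π·f = 2π·777 = 4882 rad/s.
Step 2 — Component impedances:
  R: Z = R = 603 Ω
  L: Z = jωL = j·4882·0.0843 = 0 + j411.6 Ω
Step 3 — Series combination: Z_total = R + L = 603 + j411.6 Ω = 730.1∠34.3° Ω.
Step 4 — Power factor: PF = cos(φ) = Re(Z)/|Z| = 603/730.06 = 0.826.
Step 5 — Type: Im(Z) = 411.6 ⇒ lagging (phase φ = 34.3°).

PF = 0.826 (lagging, φ = 34.3°)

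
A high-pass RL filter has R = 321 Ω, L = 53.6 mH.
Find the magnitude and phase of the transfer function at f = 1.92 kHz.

Step 1 — Angular frequency: ω = 2π·1920 = 1.206e+04 rad/s.
Step 2 — Transfer function: H(jω) = jωL/(R + jωL).
Step 3 — Numerator jωL = j·646.6; denominator R + jωL = 321 + j646.6.
Step 4 — H = 0.8023 + j0.3983.
Step 5 — Magnitude: |H| = 0.8957 (-1.0 dB); phase: φ = 26.4°.

|H| = 0.8957 (-1.0 dB), φ = 26.4°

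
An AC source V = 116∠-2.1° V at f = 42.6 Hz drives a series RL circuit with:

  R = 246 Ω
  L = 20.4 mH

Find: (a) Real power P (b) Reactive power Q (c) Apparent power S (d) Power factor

Step 1 — Angular frequency: ω = 2π·f = 2π·42.6 = 267.7 rad/s.
Step 2 — Component impedances:
  R: Z = R = 246 Ω
  L: Z = jωL = j·267.7·0.0204 = 0 + j5.46 Ω
Step 3 — Series combination: Z_total = R + L = 246 + j5.46 Ω = 246.1∠1.3° Ω.
Step 4 — Source phasor: V = 116∠-2.1° V = 115.9 - j4.251 V.
Step 5 — Current: I = V / Z = 0.4706 - j0.02773 A = 0.4714∠-3.4° A.
Step 6 — Complex power: S = V·I* = 54.67 + j1.214 VA.
Step 7 — Real power: P = Re(S) = 54.67 W.
Step 8 — Reactive power: Q = Im(S) = 1.214 VAR.
Step 9 — Apparent power: |S| = 54.69 VA.
Step 10 — Power factor: PF = P/|S| = 0.9998 (lagging).

(a) P = 54.67 W  (b) Q = 1.214 VAR  (c) S = 54.69 VA  (d) PF = 0.9998 (lagging)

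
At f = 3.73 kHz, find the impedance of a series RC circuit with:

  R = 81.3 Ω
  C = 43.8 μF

Step 1 — Angular frequency: ω = 2π·f = 2π·3730 = 2.344e+04 rad/s.
Step 2 — Component impedances:
  R: Z = R = 81.3 Ω
  C: Z = 1/(jωC) = -j/(ω·C) = 0 - j0.9742 Ω
Step 3 — Series combination: Z_total = R + C = 81.3 - j0.9742 Ω = 81.31∠-0.7° Ω.

Z = 81.3 - j0.9742 Ω = 81.31∠-0.7° Ω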